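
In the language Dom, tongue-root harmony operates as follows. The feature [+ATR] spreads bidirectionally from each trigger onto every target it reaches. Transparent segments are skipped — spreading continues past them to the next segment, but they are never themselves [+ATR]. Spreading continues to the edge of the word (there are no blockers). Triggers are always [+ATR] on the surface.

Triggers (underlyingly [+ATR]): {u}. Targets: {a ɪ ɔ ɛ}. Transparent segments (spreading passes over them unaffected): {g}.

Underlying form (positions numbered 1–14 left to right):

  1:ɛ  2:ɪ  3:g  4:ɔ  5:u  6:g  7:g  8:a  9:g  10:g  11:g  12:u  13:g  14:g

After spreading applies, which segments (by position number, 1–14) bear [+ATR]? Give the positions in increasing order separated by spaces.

1 2 4 5 8 12

From /u/ at 5 rightward: 6 /g/ transparent; 7 /g/ transparent; 8 /a/ → [+ATR]; 9 /g/ transparent; 10 /g/ transparent; 11 /g/ transparent; 12 /u/ is itself a trigger — this domain ends here.
From /u/ at 5 leftward: 4 /ɔ/ → [+ATR]; 3 /g/ transparent; 2 /ɪ/ → [+ATR]; 1 /ɛ/ → [+ATR]; word edge.
From /u/ at 12 rightward: 13 /g/ transparent; 14 /g/ transparent; word edge.
From /u/ at 12 leftward: 11 /g/ transparent; 10 /g/ transparent; 9 /g/ transparent; 8 /a/ → [+ATR]; 7 /g/ transparent; 6 /g/ transparent; 5 /u/ is itself a trigger — this domain ends here.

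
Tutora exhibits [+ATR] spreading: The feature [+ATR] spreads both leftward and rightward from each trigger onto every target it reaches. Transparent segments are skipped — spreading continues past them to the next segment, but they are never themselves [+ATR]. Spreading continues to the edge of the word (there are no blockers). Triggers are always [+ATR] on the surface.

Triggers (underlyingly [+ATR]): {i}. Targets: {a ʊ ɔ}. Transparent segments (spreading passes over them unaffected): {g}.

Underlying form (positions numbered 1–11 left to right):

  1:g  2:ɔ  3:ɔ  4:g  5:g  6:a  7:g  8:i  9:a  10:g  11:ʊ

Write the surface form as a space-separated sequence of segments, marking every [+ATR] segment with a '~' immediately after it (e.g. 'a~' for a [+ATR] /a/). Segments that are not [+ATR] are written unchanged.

g ɔ~ ɔ~ g g a~ g i~ a~ g ʊ~

From /i/ at 8 rightward: 9 /a/ → [+ATR]; 10 /g/ transparent; 11 /ʊ/ → [+ATR]; word edge.
From /i/ at 8 leftward: 7 /g/ transparent; 6 /a/ → [+ATR]; 5 /g/ transparent; 4 /g/ transparent; 3 /ɔ/ → [+ATR]; 2 /ɔ/ → [+ATR]; 1 /g/ transparent; word edge.
[+ATR] positions on the surface: 2 3 6 8 9 11.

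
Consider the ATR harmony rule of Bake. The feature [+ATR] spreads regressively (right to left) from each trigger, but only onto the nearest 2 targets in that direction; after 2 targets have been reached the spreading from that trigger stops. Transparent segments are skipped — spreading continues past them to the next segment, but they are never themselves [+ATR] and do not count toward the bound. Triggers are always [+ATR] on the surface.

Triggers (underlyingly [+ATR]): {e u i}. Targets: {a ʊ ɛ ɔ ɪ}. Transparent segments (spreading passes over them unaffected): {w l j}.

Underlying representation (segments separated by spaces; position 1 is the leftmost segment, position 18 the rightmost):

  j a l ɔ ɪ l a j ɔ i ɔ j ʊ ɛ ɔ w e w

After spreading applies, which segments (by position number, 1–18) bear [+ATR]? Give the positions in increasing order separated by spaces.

7 9 10 14 15 17

From /i/ at 10 leftward: 9 /ɔ/ → [+ATR]; 8 /j/ transparent; 7 /a/ → [+ATR]; bound reached.
From /e/ at 17 leftward: 16 /w/ transparent; 15 /ɔ/ → [+ATR]; 14 /ɛ/ → [+ATR]; bound reached.
Targets with no active source: positions 2 4 5 11 13 stay [-ATR].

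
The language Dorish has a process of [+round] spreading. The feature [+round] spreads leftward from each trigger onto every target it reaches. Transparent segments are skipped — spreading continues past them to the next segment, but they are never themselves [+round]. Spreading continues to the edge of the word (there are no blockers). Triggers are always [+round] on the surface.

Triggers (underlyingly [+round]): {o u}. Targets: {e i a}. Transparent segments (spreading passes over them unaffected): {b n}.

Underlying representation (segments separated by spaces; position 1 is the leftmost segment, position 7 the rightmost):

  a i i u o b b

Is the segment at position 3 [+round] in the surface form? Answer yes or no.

yes

From /u/ at 4 leftward: 3 /i/ → [+round]; 2 /i/ → [+round]; 1 /a/ → [+round]; word edge.
From /o/ at 5 leftward: 4 /u/ is itself a trigger — this domain ends here.
[+round] positions on the surface: 1 2 3 4 5.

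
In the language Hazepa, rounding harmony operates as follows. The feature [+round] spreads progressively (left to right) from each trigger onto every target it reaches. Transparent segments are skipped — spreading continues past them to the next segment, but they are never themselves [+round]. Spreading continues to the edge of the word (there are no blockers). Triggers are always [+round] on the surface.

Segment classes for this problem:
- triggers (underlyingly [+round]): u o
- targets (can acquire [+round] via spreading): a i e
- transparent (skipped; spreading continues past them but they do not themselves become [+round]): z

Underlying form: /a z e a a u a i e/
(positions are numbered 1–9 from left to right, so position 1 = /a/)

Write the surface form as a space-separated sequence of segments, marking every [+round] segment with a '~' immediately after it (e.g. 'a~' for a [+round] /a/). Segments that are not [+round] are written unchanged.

From /u/ at 6 rightward: 7 /a/ → [+round]; 8 /i/ → [+round]; 9 /e/ → [+round]; word edge.
Targets with no active source: positions 1 3 4 5 stay [-round].
[+round] positions on the surface: 6 7 8 9.

a z e a a u~ a~ i~ e~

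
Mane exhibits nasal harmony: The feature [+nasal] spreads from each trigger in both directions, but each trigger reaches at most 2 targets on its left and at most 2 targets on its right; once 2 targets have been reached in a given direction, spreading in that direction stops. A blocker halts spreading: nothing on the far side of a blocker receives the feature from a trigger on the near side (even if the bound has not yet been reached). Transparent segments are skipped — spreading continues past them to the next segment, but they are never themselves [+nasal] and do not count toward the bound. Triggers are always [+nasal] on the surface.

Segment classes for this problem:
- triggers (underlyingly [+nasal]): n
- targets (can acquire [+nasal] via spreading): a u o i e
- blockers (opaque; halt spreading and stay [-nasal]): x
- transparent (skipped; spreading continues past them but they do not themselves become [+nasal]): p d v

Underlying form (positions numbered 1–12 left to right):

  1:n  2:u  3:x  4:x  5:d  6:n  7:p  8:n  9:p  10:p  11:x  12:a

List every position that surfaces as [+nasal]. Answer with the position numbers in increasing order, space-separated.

From /n/ at 1 rightward: 2 /u/ → [+nasal]; 3 /x/ blocks.
From /n/ at 1 leftward: word edge.
From /n/ at 6 rightward: 7 /p/ transparent; 8 /n/ is itself a trigger — this domain ends here.
From /n/ at 6 leftward: 5 /d/ transparent; 4 /x/ blocks.
From /n/ at 8 rightward: 9 /p/ transparent; 10 /p/ transparent; 11 /x/ blocks.
From /n/ at 8 leftward: 7 /p/ transparent; 6 /n/ is itself a trigger — this domain ends here.
Target with no active source: position 12 stays [-nasal].

1 2 6 8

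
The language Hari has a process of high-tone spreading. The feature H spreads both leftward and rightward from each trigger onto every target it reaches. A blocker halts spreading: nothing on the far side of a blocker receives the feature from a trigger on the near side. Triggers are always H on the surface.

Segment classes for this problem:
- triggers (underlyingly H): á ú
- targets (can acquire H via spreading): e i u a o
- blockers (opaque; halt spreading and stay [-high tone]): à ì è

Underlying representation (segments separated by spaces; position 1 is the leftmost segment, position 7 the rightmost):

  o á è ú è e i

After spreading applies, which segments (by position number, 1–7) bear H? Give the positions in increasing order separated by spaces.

1 2 4

From /á/ at 2 rightward: 3 /è/ blocks.
From /á/ at 2 leftward: 1 /o/ → H; word edge.
From /ú/ at 4 rightward: 5 /è/ blocks.
From /ú/ at 4 leftward: 3 /è/ blocks.
Targets with no active source: positions 6 7 stay [-high tone].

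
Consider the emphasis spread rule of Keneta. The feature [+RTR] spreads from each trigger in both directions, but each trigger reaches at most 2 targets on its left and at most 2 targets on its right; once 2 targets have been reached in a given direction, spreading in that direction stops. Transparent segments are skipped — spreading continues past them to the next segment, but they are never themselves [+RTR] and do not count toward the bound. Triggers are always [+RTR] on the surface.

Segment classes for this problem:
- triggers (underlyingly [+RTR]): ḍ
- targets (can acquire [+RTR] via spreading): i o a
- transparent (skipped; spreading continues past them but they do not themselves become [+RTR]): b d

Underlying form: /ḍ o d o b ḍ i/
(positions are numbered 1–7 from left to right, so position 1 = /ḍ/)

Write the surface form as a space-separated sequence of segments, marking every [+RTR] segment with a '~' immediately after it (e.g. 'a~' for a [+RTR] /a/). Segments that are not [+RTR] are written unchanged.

ḍ~ o~ d o~ b ḍ~ i~

From /ḍ/ at 1 rightward: 2 /o/ → [+RTR]; 3 /d/ transparent; 4 /o/ → [+RTR]; bound reached.
From /ḍ/ at 1 leftward: word edge.
From /ḍ/ at 6 rightward: 7 /i/ → [+RTR]; word edge.
From /ḍ/ at 6 leftward: 5 /b/ transparent; 4 /o/ → [+RTR]; 3 /d/ transparent; 2 /o/ → [+RTR]; bound reached.
[+RTR] positions on the surface: 1 2 4 6 7.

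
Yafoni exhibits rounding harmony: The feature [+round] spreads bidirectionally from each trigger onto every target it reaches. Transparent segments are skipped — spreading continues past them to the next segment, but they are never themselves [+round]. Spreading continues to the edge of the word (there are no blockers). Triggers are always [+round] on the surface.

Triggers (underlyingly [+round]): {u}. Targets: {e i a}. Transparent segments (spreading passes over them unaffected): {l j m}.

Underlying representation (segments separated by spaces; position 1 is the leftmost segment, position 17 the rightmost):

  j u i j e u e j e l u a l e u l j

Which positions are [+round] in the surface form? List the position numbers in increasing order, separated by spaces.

2 3 5 6 7 9 11 12 14 15

From /u/ at 2 rightward: 3 /i/ → [+round]; 4 /j/ transparent; 5 /e/ → [+round]; 6 /u/ is itself a trigger — this domain ends here.
From /u/ at 2 leftward: 1 /j/ transparent; word edge.
From /u/ at 6 rightward: 7 /e/ → [+round]; 8 /j/ transparent; 9 /e/ → [+round]; 10 /l/ transparent; 11 /u/ is itself a trigger — this domain ends here.
From /u/ at 6 leftward: 5 /e/ → [+round]; 4 /j/ transparent; 3 /i/ → [+round]; 2 /u/ is itself a trigger — this domain ends here.
From /u/ at 11 rightward: 12 /a/ → [+round]; 13 /l/ transparent; 14 /e/ → [+round]; 15 /u/ is itself a trigger — this domain ends here.
From /u/ at 11 leftward: 10 /l/ transparent; 9 /e/ → [+round]; 8 /j/ transparent; 7 /e/ → [+round]; 6 /u/ is itself a trigger — this domain ends here.
From /u/ at 15 rightward: 16 /l/ transparent; 17 /j/ transparent; word edge.
From /u/ at 15 leftward: 14 /e/ → [+round]; 13 /l/ transparent; 12 /a/ → [+round]; 11 /u/ is itself a trigger — this domain ends here.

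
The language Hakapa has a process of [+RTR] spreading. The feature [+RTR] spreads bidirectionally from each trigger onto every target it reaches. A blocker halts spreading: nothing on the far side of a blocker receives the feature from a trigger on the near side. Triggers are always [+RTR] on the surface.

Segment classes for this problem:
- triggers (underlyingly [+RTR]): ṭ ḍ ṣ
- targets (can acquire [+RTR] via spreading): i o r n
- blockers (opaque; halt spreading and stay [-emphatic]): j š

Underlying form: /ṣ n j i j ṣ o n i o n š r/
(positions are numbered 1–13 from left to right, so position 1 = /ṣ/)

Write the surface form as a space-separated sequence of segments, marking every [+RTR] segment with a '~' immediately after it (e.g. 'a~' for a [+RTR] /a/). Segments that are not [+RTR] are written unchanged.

ṣ~ n~ j i j ṣ~ o~ n~ i~ o~ n~ š r

From /ṣ/ at 1 rightward: 2 /n/ → [+RTR]; 3 /j/ blocks.
From /ṣ/ at 1 leftward: word edge.
From /ṣ/ at 6 rightward: 7 /o/ → [+RTR]; 8 /n/ → [+RTR]; 9 /i/ → [+RTR]; 10 /o/ → [+RTR]; 11 /n/ → [+RTR]; 12 /š/ blocks.
From /ṣ/ at 6 leftward: 5 /j/ blocks.
Targets with no active source: positions 4 13 stay [-emphatic].
[+RTR] positions on the surface: 1 2 6 7 8 9 10 11.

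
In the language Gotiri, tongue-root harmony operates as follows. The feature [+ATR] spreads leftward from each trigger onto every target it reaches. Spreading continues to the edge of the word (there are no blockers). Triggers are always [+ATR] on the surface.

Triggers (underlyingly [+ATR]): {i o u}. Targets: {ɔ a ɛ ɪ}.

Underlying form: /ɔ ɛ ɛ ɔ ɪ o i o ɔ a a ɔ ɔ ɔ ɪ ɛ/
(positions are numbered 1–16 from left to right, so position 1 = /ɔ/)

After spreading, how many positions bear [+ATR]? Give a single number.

8

From /o/ at 6 leftward: 5 /ɪ/ → [+ATR]; 4 /ɔ/ → [+ATR]; 3 /ɛ/ → [+ATR]; 2 /ɛ/ → [+ATR]; 1 /ɔ/ → [+ATR]; word edge.
From /i/ at 7 leftward: 6 /o/ is itself a trigger — this domain ends here.
From /o/ at 8 leftward: 7 /i/ is itself a trigger — this domain ends here.
Targets with no active source: positions 9 10 11 12 13 14 15 16 stay [-ATR].
[+ATR] positions on the surface: 1 2 3 4 5 6 7 8.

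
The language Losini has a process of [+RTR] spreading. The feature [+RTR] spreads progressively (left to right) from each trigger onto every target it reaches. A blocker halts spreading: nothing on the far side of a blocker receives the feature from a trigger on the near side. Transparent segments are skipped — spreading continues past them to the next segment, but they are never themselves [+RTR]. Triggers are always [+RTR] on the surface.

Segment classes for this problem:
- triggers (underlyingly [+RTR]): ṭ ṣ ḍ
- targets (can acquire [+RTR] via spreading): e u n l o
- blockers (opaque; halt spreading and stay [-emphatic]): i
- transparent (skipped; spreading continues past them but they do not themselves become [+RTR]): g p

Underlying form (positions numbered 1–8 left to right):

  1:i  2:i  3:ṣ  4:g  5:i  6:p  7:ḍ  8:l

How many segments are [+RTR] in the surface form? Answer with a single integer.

From /ṣ/ at 3 rightward: 4 /g/ transparent; 5 /i/ blocks.
From /ḍ/ at 7 rightward: 8 /l/ → [+RTR]; word edge.
[+RTR] positions on the surface: 3 7 8.

3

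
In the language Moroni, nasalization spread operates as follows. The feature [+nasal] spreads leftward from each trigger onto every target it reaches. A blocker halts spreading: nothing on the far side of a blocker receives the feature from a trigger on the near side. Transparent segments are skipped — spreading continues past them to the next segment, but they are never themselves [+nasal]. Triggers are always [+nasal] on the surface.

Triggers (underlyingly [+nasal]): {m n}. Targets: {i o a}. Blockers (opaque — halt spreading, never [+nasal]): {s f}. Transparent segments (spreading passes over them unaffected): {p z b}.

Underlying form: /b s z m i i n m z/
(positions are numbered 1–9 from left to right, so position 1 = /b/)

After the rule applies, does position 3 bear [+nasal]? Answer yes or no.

no

From /m/ at 4 leftward: 3 /z/ transparent; 2 /s/ blocks.
From /n/ at 7 leftward: 6 /i/ → [+nasal]; 5 /i/ → [+nasal]; 4 /m/ is itself a trigger — this domain ends here.
From /m/ at 8 leftward: 7 /n/ is itself a trigger — this domain ends here.
[+nasal] positions on the surface: 4 5 6 7 8.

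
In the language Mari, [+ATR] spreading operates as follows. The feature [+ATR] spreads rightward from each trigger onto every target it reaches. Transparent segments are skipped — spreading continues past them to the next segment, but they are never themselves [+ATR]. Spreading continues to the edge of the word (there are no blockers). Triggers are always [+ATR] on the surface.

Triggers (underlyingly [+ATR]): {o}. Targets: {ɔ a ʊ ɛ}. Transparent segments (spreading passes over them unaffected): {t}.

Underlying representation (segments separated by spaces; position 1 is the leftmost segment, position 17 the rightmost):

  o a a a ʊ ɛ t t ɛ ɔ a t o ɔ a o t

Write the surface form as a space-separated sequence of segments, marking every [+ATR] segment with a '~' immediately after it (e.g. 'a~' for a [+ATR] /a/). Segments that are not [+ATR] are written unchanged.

o~ a~ a~ a~ ʊ~ ɛ~ t t ɛ~ ɔ~ a~ t o~ ɔ~ a~ o~ t

From /o/ at 1 rightward: 2 /a/ → [+ATR]; 3 /a/ → [+ATR]; 4 /a/ → [+ATR]; 5 /ʊ/ → [+ATR]; 6 /ɛ/ → [+ATR]; 7 /t/ transparent; 8 /t/ transparent; 9 /ɛ/ → [+ATR]; 10 /ɔ/ → [+ATR]; 11 /a/ → [+ATR]; 12 /t/ transparent; 13 /o/ is itself a trigger — this domain ends here.
From /o/ at 13 rightward: 14 /ɔ/ → [+ATR]; 15 /a/ → [+ATR]; 16 /o/ is itself a trigger — this domain ends here.
From /o/ at 16 rightward: 17 /t/ transparent; word edge.
[+ATR] positions on the surface: 1 2 3 4 5 6 9 10 11 13 14 15 16.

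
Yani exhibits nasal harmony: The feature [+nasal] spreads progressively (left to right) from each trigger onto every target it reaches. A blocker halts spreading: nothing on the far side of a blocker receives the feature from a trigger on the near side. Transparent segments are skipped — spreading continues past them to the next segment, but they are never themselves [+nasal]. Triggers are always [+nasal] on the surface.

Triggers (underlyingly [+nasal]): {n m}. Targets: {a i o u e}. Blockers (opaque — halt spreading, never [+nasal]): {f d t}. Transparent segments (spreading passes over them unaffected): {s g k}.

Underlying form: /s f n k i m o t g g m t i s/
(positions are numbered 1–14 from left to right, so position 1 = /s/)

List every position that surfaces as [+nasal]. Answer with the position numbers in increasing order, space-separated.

3 5 6 7 11

From /n/ at 3 rightward: 4 /k/ transparent; 5 /i/ → [+nasal]; 6 /m/ is itself a trigger — this domain ends here.
From /m/ at 6 rightward: 7 /o/ → [+nasal]; 8 /t/ blocks.
From /m/ at 11 rightward: 12 /t/ blocks.
Target with no active source: position 13 stays [-nasal].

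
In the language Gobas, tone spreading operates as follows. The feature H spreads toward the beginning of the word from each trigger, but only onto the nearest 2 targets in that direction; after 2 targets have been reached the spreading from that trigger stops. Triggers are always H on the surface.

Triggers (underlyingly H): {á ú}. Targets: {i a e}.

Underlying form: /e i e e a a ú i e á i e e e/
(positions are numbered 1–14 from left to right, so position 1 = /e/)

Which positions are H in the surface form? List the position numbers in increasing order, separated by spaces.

5 6 7 8 9 10

From /ú/ at 7 leftward: 6 /a/ → H; 5 /a/ → H; bound reached.
From /á/ at 10 leftward: 9 /e/ → H; 8 /i/ → H; bound reached.
Targets with no active source: positions 1 2 3 4 11 12 13 14 stay [-high tone].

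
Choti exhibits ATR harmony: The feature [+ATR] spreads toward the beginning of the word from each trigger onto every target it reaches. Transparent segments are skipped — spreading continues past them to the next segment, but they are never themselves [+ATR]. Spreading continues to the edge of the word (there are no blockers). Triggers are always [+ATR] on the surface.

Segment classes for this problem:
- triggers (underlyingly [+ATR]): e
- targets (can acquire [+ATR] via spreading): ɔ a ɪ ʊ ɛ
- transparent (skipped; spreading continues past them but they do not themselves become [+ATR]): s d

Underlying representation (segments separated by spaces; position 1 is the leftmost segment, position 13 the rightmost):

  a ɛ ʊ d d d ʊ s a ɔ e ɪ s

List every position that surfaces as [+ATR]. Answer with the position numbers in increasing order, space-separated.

1 2 3 7 9 10 11

From /e/ at 11 leftward: 10 /ɔ/ → [+ATR]; 9 /a/ → [+ATR]; 8 /s/ transparent; 7 /ʊ/ → [+ATR]; 6 /d/ transparent; 5 /d/ transparent; 4 /d/ transparent; 3 /ʊ/ → [+ATR]; 2 /ɛ/ → [+ATR]; 1 /a/ → [+ATR]; word edge.
Target with no active source: position 12 stays [-ATR].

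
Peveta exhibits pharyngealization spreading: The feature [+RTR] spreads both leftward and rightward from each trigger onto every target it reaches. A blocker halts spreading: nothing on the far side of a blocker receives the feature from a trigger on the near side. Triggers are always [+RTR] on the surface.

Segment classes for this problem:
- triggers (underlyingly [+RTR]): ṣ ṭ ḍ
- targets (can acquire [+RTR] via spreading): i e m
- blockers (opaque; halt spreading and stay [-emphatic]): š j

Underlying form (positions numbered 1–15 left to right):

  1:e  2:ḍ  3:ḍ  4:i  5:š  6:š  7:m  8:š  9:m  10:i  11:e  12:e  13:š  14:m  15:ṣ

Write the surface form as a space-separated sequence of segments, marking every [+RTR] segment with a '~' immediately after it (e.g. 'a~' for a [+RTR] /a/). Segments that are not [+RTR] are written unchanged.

From /ḍ/ at 2 rightward: 3 /ḍ/ is itself a trigger — this domain ends here.
From /ḍ/ at 2 leftward: 1 /e/ → [+RTR]; word edge.
From /ḍ/ at 3 rightward: 4 /i/ → [+RTR]; 5 /š/ blocks.
From /ḍ/ at 3 leftward: 2 /ḍ/ is itself a trigger — this domain ends here.
From /ṣ/ at 15 rightward: word edge.
From /ṣ/ at 15 leftward: 14 /m/ → [+RTR]; 13 /š/ blocks.
Targets with no active source: positions 7 9 10 11 12 stay [-emphatic].
[+RTR] positions on the surface: 1 2 3 4 14 15.

e~ ḍ~ ḍ~ i~ š š m š m i e e š m~ ṣ~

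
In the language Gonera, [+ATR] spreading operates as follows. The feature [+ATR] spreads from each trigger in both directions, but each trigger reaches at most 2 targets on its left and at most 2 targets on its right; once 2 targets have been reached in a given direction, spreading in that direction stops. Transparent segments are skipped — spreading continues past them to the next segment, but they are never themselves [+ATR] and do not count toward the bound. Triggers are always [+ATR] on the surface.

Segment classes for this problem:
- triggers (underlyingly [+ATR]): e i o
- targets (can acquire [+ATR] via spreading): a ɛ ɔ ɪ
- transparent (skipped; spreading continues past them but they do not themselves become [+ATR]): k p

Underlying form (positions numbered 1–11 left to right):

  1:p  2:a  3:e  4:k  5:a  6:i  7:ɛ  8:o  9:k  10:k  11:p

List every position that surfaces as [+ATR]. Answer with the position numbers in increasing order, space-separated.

2 3 5 6 7 8

From /e/ at 3 rightward: 4 /k/ transparent; 5 /a/ → [+ATR]; 6 /i/ is itself a trigger — this domain ends here.
From /e/ at 3 leftward: 2 /a/ → [+ATR]; 1 /p/ transparent; word edge.
From /i/ at 6 rightward: 7 /ɛ/ → [+ATR]; 8 /o/ is itself a trigger — this domain ends here.
From /i/ at 6 leftward: 5 /a/ → [+ATR]; 4 /k/ transparent; 3 /e/ is itself a trigger — this domain ends here.
From /o/ at 8 rightward: 9 /k/ transparent; 10 /k/ transparent; 11 /p/ transparent; word edge.
From /o/ at 8 leftward: 7 /ɛ/ → [+ATR]; 6 /i/ is itself a trigger — this domain ends here.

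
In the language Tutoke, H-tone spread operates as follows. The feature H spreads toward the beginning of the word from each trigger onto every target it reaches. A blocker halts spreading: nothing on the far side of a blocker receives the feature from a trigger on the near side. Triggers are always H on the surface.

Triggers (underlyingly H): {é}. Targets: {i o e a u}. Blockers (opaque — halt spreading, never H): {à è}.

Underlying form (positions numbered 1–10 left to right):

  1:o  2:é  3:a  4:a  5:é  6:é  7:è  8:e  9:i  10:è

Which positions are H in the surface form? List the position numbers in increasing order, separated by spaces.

1 2 3 4 5 6

From /é/ at 2 leftward: 1 /o/ → H; word edge.
From /é/ at 5 leftward: 4 /a/ → H; 3 /a/ → H; 2 /é/ is itself a trigger — this domain ends here.
From /é/ at 6 leftward: 5 /é/ is itself a trigger — this domain ends here.
Targets with no active source: positions 8 9 stay [-high tone].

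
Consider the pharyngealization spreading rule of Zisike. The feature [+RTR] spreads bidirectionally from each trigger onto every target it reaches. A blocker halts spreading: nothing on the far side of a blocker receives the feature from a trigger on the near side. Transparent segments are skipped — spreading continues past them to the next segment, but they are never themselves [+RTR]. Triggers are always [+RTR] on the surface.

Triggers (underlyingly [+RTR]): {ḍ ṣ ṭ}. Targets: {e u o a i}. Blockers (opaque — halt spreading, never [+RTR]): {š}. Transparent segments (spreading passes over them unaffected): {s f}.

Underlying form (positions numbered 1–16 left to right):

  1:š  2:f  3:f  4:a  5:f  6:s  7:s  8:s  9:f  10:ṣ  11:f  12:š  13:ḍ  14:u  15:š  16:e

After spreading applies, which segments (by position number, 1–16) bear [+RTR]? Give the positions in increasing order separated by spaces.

4 10 13 14

From /ṣ/ at 10 rightward: 11 /f/ transparent; 12 /š/ blocks.
From /ṣ/ at 10 leftward: 9 /f/ transparent; 8 /s/ transparent; 7 /s/ transparent; 6 /s/ transparent; 5 /f/ transparent; 4 /a/ → [+RTR]; 3 /f/ transparent; 2 /f/ transparent; 1 /š/ blocks.
From /ḍ/ at 13 rightward: 14 /u/ → [+RTR]; 15 /š/ blocks.
From /ḍ/ at 13 leftward: 12 /š/ blocks.
Target with no active source: position 16 stays [-emphatic].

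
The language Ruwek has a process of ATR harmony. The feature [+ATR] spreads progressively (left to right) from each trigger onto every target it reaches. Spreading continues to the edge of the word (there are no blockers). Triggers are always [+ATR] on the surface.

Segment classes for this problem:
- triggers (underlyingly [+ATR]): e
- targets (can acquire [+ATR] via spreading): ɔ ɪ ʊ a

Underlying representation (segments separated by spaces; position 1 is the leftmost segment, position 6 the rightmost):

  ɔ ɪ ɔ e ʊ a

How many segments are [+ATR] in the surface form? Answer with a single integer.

From /e/ at 4 rightward: 5 /ʊ/ → [+ATR]; 6 /a/ → [+ATR]; word edge.
Targets with no active source: positions 1 2 3 stay [-ATR].
[+ATR] positions on the surface: 4 5 6.

3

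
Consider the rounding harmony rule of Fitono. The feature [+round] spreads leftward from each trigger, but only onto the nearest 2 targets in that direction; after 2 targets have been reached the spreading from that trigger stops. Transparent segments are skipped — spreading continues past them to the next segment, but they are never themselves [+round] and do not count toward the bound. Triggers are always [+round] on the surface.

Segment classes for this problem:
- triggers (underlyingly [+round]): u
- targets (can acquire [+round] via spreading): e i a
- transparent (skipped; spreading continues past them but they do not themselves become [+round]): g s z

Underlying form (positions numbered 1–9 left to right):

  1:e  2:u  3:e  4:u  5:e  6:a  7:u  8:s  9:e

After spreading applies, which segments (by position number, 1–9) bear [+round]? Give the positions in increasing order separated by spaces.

1 2 3 4 5 6 7

From /u/ at 2 leftward: 1 /e/ → [+round]; word edge.
From /u/ at 4 leftward: 3 /e/ → [+round]; 2 /u/ is itself a trigger — this domain ends here.
From /u/ at 7 leftward: 6 /a/ → [+round]; 5 /e/ → [+round]; bound reached.
Target with no active source: position 9 stays [-round].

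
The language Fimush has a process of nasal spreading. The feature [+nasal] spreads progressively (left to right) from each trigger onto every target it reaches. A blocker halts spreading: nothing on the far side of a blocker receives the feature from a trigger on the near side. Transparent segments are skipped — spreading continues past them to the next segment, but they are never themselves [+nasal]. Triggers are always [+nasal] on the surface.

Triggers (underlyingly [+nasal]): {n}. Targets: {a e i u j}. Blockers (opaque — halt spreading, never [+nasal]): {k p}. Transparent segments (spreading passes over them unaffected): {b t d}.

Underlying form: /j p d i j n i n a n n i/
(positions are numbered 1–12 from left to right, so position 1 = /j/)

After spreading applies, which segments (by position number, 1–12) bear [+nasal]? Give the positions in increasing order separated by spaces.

6 7 8 9 10 11 12

From /n/ at 6 rightward: 7 /i/ → [+nasal]; 8 /n/ is itself a trigger — this domain ends here.
From /n/ at 8 rightward: 9 /a/ → [+nasal]; 10 /n/ is itself a trigger — this domain ends here.
From /n/ at 10 rightward: 11 /n/ is itself a trigger — this domain ends here.
From /n/ at 11 rightward: 12 /i/ → [+nasal]; word edge.
Targets with no active source: positions 1 4 5 stay [-nasal].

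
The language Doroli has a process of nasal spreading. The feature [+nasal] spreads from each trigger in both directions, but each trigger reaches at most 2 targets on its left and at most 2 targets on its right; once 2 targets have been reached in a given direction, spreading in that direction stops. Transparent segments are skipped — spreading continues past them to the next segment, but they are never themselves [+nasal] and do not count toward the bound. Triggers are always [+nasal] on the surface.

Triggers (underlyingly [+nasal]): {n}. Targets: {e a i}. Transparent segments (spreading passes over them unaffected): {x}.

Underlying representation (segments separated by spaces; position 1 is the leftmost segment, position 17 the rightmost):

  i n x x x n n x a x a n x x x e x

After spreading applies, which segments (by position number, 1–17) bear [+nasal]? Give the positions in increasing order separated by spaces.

From /n/ at 2 rightward: 3 /x/ transparent; 4 /x/ transparent; 5 /x/ transparent; 6 /n/ is itself a trigger — this domain ends here.
From /n/ at 2 leftward: 1 /i/ → [+nasal]; word edge.
From /n/ at 6 rightward: 7 /n/ is itself a trigger — this domain ends here.
From /n/ at 6 leftward: 5 /x/ transparent; 4 /x/ transparent; 3 /x/ transparent; 2 /n/ is itself a trigger — this domain ends here.
From /n/ at 7 rightward: 8 /x/ transparent; 9 /a/ → [+nasal]; 10 /x/ transparent; 11 /a/ → [+nasal]; bound reached.
From /n/ at 7 leftward: 6 /n/ is itself a trigger — this domain ends here.
From /n/ at 12 rightward: 13 /x/ transparent; 14 /x/ transparent; 15 /x/ transparent; 16 /e/ → [+nasal]; 17 /x/ transparent; word edge.
From /n/ at 12 leftward: 11 /a/ → [+nasal]; 10 /x/ transparent; 9 /a/ → [+nasal]; bound reached.

1 2 6 7 9 11 12 16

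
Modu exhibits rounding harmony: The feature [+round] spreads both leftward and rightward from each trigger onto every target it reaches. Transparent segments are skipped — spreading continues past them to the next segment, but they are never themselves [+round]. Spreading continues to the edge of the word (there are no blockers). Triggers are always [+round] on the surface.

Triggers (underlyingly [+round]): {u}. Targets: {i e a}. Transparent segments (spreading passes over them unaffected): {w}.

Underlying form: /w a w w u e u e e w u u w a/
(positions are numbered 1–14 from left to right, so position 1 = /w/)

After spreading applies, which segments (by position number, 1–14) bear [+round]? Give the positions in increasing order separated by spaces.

2 5 6 7 8 9 11 12 14

From /u/ at 5 rightward: 6 /e/ → [+round]; 7 /u/ is itself a trigger — this domain ends here.
From /u/ at 5 leftward: 4 /w/ transparent; 3 /w/ transparent; 2 /a/ → [+round]; 1 /w/ transparent; word edge.
From /u/ at 7 rightward: 8 /e/ → [+round]; 9 /e/ → [+round]; 10 /w/ transparent; 11 /u/ is itself a trigger — this domain ends here.
From /u/ at 7 leftward: 6 /e/ → [+round]; 5 /u/ is itself a trigger — this domain ends here.
From /u/ at 11 rightward: 12 /u/ is itself a trigger — this domain ends here.
From /u/ at 11 leftward: 10 /w/ transparent; 9 /e/ → [+round]; 8 /e/ → [+round]; 7 /u/ is itself a trigger — this domain ends here.
From /u/ at 12 rightward: 13 /w/ transparent; 14 /a/ → [+round]; word edge.
From /u/ at 12 leftward: 11 /u/ is itself a trigger — this domain ends here.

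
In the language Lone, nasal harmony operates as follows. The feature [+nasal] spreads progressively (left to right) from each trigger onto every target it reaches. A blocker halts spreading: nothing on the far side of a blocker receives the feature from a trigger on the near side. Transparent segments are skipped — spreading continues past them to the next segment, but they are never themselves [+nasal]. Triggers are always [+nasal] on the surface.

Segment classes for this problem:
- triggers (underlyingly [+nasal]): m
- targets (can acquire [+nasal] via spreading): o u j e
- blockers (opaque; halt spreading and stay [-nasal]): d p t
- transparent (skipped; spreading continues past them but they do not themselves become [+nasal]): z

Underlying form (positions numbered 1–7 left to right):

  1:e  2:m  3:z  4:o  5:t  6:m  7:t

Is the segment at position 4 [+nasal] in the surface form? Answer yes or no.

yes

From /m/ at 2 rightward: 3 /z/ transparent; 4 /o/ → [+nasal]; 5 /t/ blocks.
From /m/ at 6 rightward: 7 /t/ blocks.
Target with no active source: position 1 stays [-nasal].
[+nasal] positions on the surface: 2 4 6.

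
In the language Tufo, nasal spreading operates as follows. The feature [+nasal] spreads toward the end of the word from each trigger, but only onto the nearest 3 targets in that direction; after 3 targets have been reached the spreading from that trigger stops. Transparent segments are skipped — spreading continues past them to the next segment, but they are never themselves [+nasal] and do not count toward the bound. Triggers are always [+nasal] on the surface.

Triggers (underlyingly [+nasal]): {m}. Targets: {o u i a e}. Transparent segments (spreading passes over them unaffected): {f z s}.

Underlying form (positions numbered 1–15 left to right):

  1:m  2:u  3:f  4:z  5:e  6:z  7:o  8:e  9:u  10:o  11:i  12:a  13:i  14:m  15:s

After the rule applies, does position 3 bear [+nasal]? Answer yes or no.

From /m/ at 1 rightward: 2 /u/ → [+nasal]; 3 /f/ transparent; 4 /z/ transparent; 5 /e/ → [+nasal]; 6 /z/ transparent; 7 /o/ → [+nasal]; bound reached.
From /m/ at 14 rightward: 15 /s/ transparent; word edge.
Targets with no active source: positions 8 9 10 11 12 13 stay [-nasal].
[+nasal] positions on the surface: 1 2 5 7 14.

no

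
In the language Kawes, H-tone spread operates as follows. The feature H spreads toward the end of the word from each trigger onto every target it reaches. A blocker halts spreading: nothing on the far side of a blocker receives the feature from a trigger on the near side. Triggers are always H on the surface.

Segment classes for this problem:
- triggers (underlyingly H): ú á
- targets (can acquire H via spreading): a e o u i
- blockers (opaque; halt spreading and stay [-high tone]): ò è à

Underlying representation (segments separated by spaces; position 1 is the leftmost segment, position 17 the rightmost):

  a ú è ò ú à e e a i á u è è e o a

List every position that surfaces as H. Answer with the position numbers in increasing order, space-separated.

From /ú/ at 2 rightward: 3 /è/ blocks.
From /ú/ at 5 rightward: 6 /à/ blocks.
From /á/ at 11 rightward: 12 /u/ → H; 13 /è/ blocks.
Targets with no active source: positions 1 7 8 9 10 15 16 17 stay [-high tone].

2 5 11 12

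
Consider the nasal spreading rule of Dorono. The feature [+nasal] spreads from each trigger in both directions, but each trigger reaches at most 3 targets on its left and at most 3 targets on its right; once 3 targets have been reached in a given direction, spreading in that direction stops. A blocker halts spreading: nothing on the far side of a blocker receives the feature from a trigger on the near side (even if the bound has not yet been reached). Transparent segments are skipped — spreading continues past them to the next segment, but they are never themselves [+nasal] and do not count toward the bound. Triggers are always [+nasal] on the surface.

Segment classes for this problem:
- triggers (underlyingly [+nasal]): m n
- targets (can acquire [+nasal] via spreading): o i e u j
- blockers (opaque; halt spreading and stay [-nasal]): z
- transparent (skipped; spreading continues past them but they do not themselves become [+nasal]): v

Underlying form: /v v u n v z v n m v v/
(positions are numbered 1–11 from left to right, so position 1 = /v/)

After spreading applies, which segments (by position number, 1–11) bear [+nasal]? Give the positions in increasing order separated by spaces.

3 4 8 9

From /n/ at 4 rightward: 5 /v/ transparent; 6 /z/ blocks.
From /n/ at 4 leftward: 3 /u/ → [+nasal]; 2 /v/ transparent; 1 /v/ transparent; word edge.
From /n/ at 8 rightward: 9 /m/ is itself a trigger — this domain ends here.
From /n/ at 8 leftward: 7 /v/ transparent; 6 /z/ blocks.
From /m/ at 9 rightward: 10 /v/ transparent; 11 /v/ transparent; word edge.
From /m/ at 9 leftward: 8 /n/ is itself a trigger — this domain ends here.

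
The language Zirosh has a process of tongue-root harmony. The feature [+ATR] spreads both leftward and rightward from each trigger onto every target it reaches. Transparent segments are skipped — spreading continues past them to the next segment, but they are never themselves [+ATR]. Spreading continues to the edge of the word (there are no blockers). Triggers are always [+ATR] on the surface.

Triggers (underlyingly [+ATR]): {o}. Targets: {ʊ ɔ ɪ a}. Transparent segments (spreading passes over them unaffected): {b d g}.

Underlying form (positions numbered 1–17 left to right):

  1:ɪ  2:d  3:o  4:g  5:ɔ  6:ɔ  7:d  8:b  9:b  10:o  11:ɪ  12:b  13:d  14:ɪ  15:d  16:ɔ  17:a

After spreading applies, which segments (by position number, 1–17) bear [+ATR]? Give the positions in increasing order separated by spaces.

From /o/ at 3 rightward: 4 /g/ transparent; 5 /ɔ/ → [+ATR]; 6 /ɔ/ → [+ATR]; 7 /d/ transparent; 8 /b/ transparent; 9 /b/ transparent; 10 /o/ is itself a trigger — this domain ends here.
From /o/ at 3 leftward: 2 /d/ transparent; 1 /ɪ/ → [+ATR]; word edge.
From /o/ at 10 rightward: 11 /ɪ/ → [+ATR]; 12 /b/ transparent; 13 /d/ transparent; 14 /ɪ/ → [+ATR]; 15 /d/ transparent; 16 /ɔ/ → [+ATR]; 17 /a/ → [+ATR]; word edge.
From /o/ at 10 leftward: 9 /b/ transparent; 8 /b/ transparent; 7 /d/ transparent; 6 /ɔ/ → [+ATR]; 5 /ɔ/ → [+ATR]; 4 /g/ transparent; 3 /o/ is itself a trigger — this domain ends here.

1 3 5 6 10 11 14 16 17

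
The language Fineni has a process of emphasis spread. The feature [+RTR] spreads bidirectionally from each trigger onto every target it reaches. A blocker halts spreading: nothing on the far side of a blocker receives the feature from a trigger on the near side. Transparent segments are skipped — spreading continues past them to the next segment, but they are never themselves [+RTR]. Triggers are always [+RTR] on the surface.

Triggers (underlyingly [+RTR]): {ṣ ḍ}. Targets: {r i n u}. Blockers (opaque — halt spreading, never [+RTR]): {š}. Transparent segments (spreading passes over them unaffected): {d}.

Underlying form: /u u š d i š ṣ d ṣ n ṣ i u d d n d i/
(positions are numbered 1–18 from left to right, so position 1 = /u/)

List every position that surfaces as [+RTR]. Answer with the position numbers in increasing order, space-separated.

From /ṣ/ at 7 rightward: 8 /d/ transparent; 9 /ṣ/ is itself a trigger — this domain ends here.
From /ṣ/ at 7 leftward: 6 /š/ blocks.
From /ṣ/ at 9 rightward: 10 /n/ → [+RTR]; 11 /ṣ/ is itself a trigger — this domain ends here.
From /ṣ/ at 9 leftward: 8 /d/ transparent; 7 /ṣ/ is itself a trigger — this domain ends here.
From /ṣ/ at 11 rightward: 12 /i/ → [+RTR]; 13 /u/ → [+RTR]; 14 /d/ transparent; 15 /d/ transparent; 16 /n/ → [+RTR]; 17 /d/ transparent; 18 /i/ → [+RTR]; word edge.
From /ṣ/ at 11 leftward: 10 /n/ → [+RTR]; 9 /ṣ/ is itself a trigger — this domain ends here.
Targets with no active source: positions 1 2 5 stay [-emphatic].

7 9 10 11 12 13 16 18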